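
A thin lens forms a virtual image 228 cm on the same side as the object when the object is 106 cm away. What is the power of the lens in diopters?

Virtual image ⇒ d_i = −228 cm.
1/f = 1/d_o + 1/d_i = 1/(106) + 1/(-228) = 0.005048 cm⁻¹.
f = 198.1 cm = 1.981 m, so P = 1/f = +0.505 D.

P = +0.505 D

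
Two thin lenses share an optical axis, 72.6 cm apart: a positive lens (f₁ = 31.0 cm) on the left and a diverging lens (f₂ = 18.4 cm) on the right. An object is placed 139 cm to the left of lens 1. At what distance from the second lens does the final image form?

Lens 1: 1/d_i1 = 1/f₁ − 1/d_o1 = 1/(31.0) − 1/(139) = 0.02506, so d_i1 = 39.90 cm.
The intermediate image is 39.90 cm to the right of lens 1, which is 72.6 − (39.90) = 32.70 cm to the left of lens 2, so d_o2 = +32.70 cm.
Lens 2 is diverging, so f₂ = −18.4 cm.
Lens 2: 1/d_i2 = 1/f₂ − 1/d_o2 = 1/(-18.4) − 1/(32.70) = -0.08493, so d_i2 = -11.8 cm.
The final image is virtual, 11.8 cm to the left of lens 2 (overall magnification ≈ -0.10).

11.8 cm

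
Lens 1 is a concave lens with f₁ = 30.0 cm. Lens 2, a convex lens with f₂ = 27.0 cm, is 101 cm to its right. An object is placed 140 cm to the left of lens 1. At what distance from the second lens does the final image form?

Lens 1 is diverging, so f₁ = −30.0 cm.
Lens 1: 1/d_i1 = 1/f₁ − 1/d_o1 = 1/(-30.0) − 1/(140) = -0.04048, so d_i1 = -24.71 cm.
The intermediate image is 24.71 cm to the left of lens 1 (virtual), which is 101 − (-24.71) = 125.7 cm to the left of lens 2, so d_o2 = +125.7 cm.
Lens 2: 1/d_i2 = 1/f₂ − 1/d_o2 = 1/(27.0) − 1/(125.7) = 0.02908, so d_i2 = 34.4 cm.
The final image is real, 34.4 cm to the right of lens 2 (overall magnification ≈ -0.048).

34.4 cm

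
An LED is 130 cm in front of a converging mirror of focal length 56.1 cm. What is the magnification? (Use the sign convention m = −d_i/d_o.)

1/d_i = 1/f − 1/d_o = 1/(56.10) − 1/(130) = 0.01013, so d_i = 98.69 cm.
m = −d_i/d_o = −(98.69)/(130) = -0.759.
The image is real, inverted and reduced, in front of the mirror.

m = -0.759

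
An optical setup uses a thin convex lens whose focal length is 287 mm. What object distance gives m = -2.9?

386 mm

m = −d_i/d_o ⇒ d_i = −m·d_o.
1/f = 1/d_o + 1/d_i = 1/d_o − 1/(m·d_o) = (1 − 1/m)/d_o, so d_o = f(1 − 1/m) = (287.0)(1 − 1/(-2.9)) = 386 mm.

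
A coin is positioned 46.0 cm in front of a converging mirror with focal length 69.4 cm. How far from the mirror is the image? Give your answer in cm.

136 cm

Mirror equation: 1/v = 1/f − 1/u = 1/(69.40) − 1/(46.0) = 0.01441 − 0.02174 = -0.007330, so v = -136 cm.
The image is virtual, upright and enlarged, behind the mirror.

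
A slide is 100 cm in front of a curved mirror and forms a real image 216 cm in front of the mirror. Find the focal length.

Real image ⇒ d_i = +216 cm.
1/f = 1/d_o + 1/d_i = 1/(100) + 1/(216) = 0.01463, so f = 68.4 cm.
Since f is positive, the curved mirror is concave.

f = 68.4 cm (concave)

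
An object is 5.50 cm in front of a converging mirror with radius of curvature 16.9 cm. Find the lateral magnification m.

f = R/2 = 16.9/2 = 8.450 cm.
1/d_i = 1/f − 1/d_o = 1/(8.450) − 1/(5.50) = -0.06347, so d_i = -15.75 cm.
m = −d_i/d_o = −(-15.75)/(5.50) = +2.86.
The image is virtual, upright and enlarged, behind the mirror.

m = +2.86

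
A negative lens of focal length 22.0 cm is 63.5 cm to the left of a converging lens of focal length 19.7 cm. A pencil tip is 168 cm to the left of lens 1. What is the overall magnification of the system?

m = -0.0361

f₁ = −22.0 cm (diverging).
Lens 1: 1/d_i1 = 1/(-22.0) − 1/(168) = -0.05141, so d_i1 = -19.45 cm; m₁ = −d_i1/d_o1 = +0.1158.
d_o2 = 63.5 − (-19.45) = 82.95 cm.
Lens 2: 1/d_i2 = 1/(19.7) − 1/(82.95) = 0.03871, so d_i2 = 25.84 cm; m₂ = −d_i2/d_o2 = -0.3115.
m = m₁·m₂ = (+0.1158)(-0.3115) = -0.0361.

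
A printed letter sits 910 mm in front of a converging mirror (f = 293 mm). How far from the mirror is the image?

432 mm

Mirror equation: 1/v = 1/f − 1/u = 1/(293.0) − 1/(910) = 0.003413 − 0.001099 = 0.002314, so v = 432 mm.
The image is real, inverted and reduced, in front of the mirror.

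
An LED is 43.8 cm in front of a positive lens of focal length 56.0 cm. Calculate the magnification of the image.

m = +4.59

1/d_i = 1/f − 1/d_o = 1/(56.00) − 1/(43.8) = -0.004974, so d_i = -201.0 cm.
m = −d_i/d_o = −(-201.0)/(43.8) = +4.59.
The image is virtual, upright and enlarged, on the same side as the object.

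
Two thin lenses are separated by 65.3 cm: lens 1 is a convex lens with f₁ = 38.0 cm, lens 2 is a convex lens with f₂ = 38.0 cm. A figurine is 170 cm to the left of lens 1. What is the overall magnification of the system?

m = -0.506

Lens 1: 1/d_i1 = 1/(38.0) − 1/(170) = 0.02043, so d_i1 = 48.94 cm; m₁ = −d_i1/d_o1 = -0.2879.
d_o2 = 65.3 − (48.94) = 16.36 cm.
Lens 2: 1/d_i2 = 1/(38.0) − 1/(16.36) = -0.03481, so d_i2 = -28.73 cm; m₂ = −d_i2/d_o2 = +1.756.
m = m₁·m₂ = (-0.2879)(+1.756) = -0.506.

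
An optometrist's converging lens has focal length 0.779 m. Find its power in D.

P = +1.28 D

P = 1/f = 1/(0.779 m) = +1.28 D.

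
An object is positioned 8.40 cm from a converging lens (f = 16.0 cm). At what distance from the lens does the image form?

Lens equation: 1/s_i = 1/f − 1/s_o = 1/(16.00) − 1/(8.40) = 0.06250 − 0.1190 = -0.05655, so s_i = -17.7 cm.
The image is virtual, upright and enlarged, on the same side as the object.

17.7 cm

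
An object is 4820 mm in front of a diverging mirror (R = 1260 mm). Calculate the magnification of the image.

m = +0.116

f = R/2 = 1260/2 = 630.0 mm; for a diverging mirror, f = -630.0 mm.
1/d_i = 1/f − 1/d_o = 1/(-630.0) − 1/(4820) = -0.001795, so d_i = -557.2 mm.
m = −d_i/d_o = −(-557.2)/(4820) = +0.116.
The image is virtual, upright and reduced, behind the mirror.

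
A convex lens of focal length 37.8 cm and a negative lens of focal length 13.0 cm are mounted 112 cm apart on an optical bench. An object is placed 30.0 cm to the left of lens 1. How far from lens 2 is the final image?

12.4 cm

Lens 1: 1/d_i1 = 1/f₁ − 1/d_o1 = 1/(37.8) − 1/(30.0) = -0.006878, so d_i1 = -145.4 cm.
The intermediate image is 145.4 cm to the left of lens 1 (virtual), which is 112 − (-145.4) = 257.4 cm to the left of lens 2, so d_o2 = +257.4 cm.
Lens 2 is diverging, so f₂ = −13.0 cm.
Lens 2: 1/d_i2 = 1/f₂ − 1/d_o2 = 1/(-13.0) − 1/(257.4) = -0.08081, so d_i2 = -12.4 cm.
The final image is virtual, 12.4 cm to the left of lens 2 (overall magnification ≈ 0.23).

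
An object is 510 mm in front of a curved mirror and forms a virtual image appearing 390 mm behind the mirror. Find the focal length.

f = -1660 mm (convex)

Virtual image ⇒ d_i = −390 mm.
1/f = 1/d_o + 1/d_i = 1/(510) + 1/(-390) = -0.0006033, so f = -1660 mm.
Since f is negative, the curved mirror is convex.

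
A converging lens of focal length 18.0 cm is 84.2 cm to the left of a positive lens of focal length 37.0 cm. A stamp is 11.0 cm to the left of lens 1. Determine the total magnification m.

Lens 1: 1/d_i1 = 1/(18.0) − 1/(11.0) = -0.03535, so d_i1 = -28.29 cm; m₁ = −d_i1/d_o1 = +2.572.
d_o2 = 84.2 − (-28.29) = 112.5 cm.
Lens 2: 1/d_i2 = 1/(37.0) − 1/(112.5) = 0.01814, so d_i2 = 55.13 cm; m₂ = −d_i2/d_o2 = -0.4901.
m = m₁·m₂ = (+2.572)(-0.4901) = -1.26.

m = -1.26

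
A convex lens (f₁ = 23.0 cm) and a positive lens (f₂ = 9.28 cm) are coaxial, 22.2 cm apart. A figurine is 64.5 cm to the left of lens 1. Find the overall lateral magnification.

Lens 1: 1/d_i1 = 1/(23.0) − 1/(64.5) = 0.02797, so d_i1 = 35.75 cm; m₁ = −d_i1/d_o1 = -0.5543.
d_o2 = 22.2 − (35.75) = -13.55 cm (virtual object).
Lens 2: 1/d_i2 = 1/(9.28) − 1/(-13.55) = 0.1816, so d_i2 = 5.508 cm; m₂ = −d_i2/d_o2 = +0.4065.
m = m₁·m₂ = (-0.5543)(+0.4065) = -0.225.

m = -0.225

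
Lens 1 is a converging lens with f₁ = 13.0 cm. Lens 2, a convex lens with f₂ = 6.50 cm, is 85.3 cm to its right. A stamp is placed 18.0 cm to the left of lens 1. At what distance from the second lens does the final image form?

7.82 cm

Lens 1: 1/d_i1 = 1/f₁ − 1/d_o1 = 1/(13.0) − 1/(18.0) = 0.02137, so d_i1 = 46.80 cm.
The intermediate image is 46.80 cm to the right of lens 1, which is 85.3 − (46.80) = 38.50 cm to the left of lens 2, so d_o2 = +38.50 cm.
Lens 2: 1/d_i2 = 1/f₂ − 1/d_o2 = 1/(6.50) − 1/(38.50) = 0.1279, so d_i2 = 7.82 cm.
The final image is real, 7.82 cm to the right of lens 2 (overall magnification ≈ 0.53).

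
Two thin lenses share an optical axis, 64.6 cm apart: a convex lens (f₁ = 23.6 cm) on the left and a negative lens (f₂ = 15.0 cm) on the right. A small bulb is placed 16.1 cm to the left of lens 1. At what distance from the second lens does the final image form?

Lens 1: 1/d_i1 = 1/f₁ − 1/d_o1 = 1/(23.6) − 1/(16.1) = -0.01974, so d_i1 = -50.66 cm.
The intermediate image is 50.66 cm to the left of lens 1 (virtual), which is 64.6 − (-50.66) = 115.3 cm to the left of lens 2, so d_o2 = +115.3 cm.
Lens 2 is diverging, so f₂ = −15.0 cm.
Lens 2: 1/d_i2 = 1/f₂ − 1/d_o2 = 1/(-15.0) − 1/(115.3) = -0.07534, so d_i2 = -13.3 cm.
The final image is virtual, 13.3 cm to the left of lens 2 (overall magnification ≈ 0.36).

13.3 cm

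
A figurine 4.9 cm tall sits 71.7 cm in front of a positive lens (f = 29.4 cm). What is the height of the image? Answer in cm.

3.41 cm

1/d_i = 1/f − 1/d_o = 1/(29.40) − 1/(71.7) = 0.02007, so d_i = 49.83 cm.
m = −d_i/d_o = -0.6950.
|h_i| = |m|·h_o = 0.6950 × 4.9 = 3.41 cm. The image is real, inverted and reduced, on the far side of the lens.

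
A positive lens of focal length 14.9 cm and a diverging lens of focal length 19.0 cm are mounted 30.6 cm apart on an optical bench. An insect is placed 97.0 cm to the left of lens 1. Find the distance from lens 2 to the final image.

7.72 cm

Lens 1: 1/d_i1 = 1/f₁ − 1/d_o1 = 1/(14.9) − 1/(97.0) = 0.05680, so d_i1 = 17.60 cm.
The intermediate image is 17.60 cm to the right of lens 1, which is 30.6 − (17.60) = 13.00 cm to the left of lens 2, so d_o2 = +13.00 cm.
Lens 2 is diverging, so f₂ = −19.0 cm.
Lens 2: 1/d_i2 = 1/f₂ − 1/d_o2 = 1/(-19.0) − 1/(13.00) = -0.1296, so d_i2 = -7.72 cm.
The final image is virtual, 7.72 cm to the left of lens 2 (overall magnification ≈ -0.11).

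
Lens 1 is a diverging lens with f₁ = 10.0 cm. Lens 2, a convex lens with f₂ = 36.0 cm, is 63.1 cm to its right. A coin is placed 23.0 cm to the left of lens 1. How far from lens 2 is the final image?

Lens 1 is diverging, so f₁ = −10.0 cm.
Lens 1: 1/d_i1 = 1/f₁ − 1/d_o1 = 1/(-10.0) − 1/(23.0) = -0.1435, so d_i1 = -6.970 cm.
The intermediate image is 6.970 cm to the left of lens 1 (virtual), which is 63.1 − (-6.970) = 70.07 cm to the left of lens 2, so d_o2 = +70.07 cm.
Lens 2: 1/d_i2 = 1/f₂ − 1/d_o2 = 1/(36.0) − 1/(70.07) = 0.01351, so d_i2 = 74.0 cm.
The final image is real, 74.0 cm to the right of lens 2 (overall magnification ≈ -0.32).

74.0 cm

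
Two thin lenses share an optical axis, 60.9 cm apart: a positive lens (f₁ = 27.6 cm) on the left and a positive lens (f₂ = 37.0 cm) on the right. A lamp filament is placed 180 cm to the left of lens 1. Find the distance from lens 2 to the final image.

120 cm

Lens 1: 1/d_i1 = 1/f₁ − 1/d_o1 = 1/(27.6) − 1/(180) = 0.03068, so d_i1 = 32.60 cm.
The intermediate image is 32.60 cm to the right of lens 1, which is 60.9 − (32.60) = 28.30 cm to the left of lens 2, so d_o2 = +28.30 cm.
Lens 2: 1/d_i2 = 1/f₂ − 1/d_o2 = 1/(37.0) − 1/(28.30) = -0.008309, so d_i2 = -120 cm.
The final image is virtual, 120 cm to the left of lens 2 (overall magnification ≈ -0.77).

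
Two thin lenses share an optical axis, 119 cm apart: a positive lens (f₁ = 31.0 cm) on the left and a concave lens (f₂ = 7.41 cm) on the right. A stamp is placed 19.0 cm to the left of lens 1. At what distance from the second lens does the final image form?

7.10 cm

Lens 1: 1/d_i1 = 1/f₁ − 1/d_o1 = 1/(31.0) − 1/(19.0) = -0.02037, so d_i1 = -49.08 cm.
The intermediate image is 49.08 cm to the left of lens 1 (virtual), which is 119 − (-49.08) = 168.1 cm to the left of lens 2, so d_o2 = +168.1 cm.
Lens 2 is diverging, so f₂ = −7.41 cm.
Lens 2: 1/d_i2 = 1/f₂ − 1/d_o2 = 1/(-7.41) − 1/(168.1) = -0.1409, so d_i2 = -7.10 cm.
The final image is virtual, 7.10 cm to the left of lens 2 (overall magnification ≈ 0.11).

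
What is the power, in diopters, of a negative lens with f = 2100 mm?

For a negative lens, f = −2100 mm.
f = -210 cm = -2.10 m.
P = 1/f = 1/(-2.10 m) = -0.476 D.

P = -0.476 D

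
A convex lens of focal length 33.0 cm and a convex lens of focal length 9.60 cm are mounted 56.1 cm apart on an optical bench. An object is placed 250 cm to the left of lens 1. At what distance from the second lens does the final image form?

Lens 1: 1/d_i1 = 1/f₁ − 1/d_o1 = 1/(33.0) − 1/(250) = 0.02630, so d_i1 = 38.02 cm.
The intermediate image is 38.02 cm to the right of lens 1, which is 56.1 − (38.02) = 18.08 cm to the left of lens 2, so d_o2 = +18.08 cm.
Lens 2: 1/d_i2 = 1/f₂ − 1/d_o2 = 1/(9.60) − 1/(18.08) = 0.04886, so d_i2 = 20.5 cm.
The final image is real, 20.5 cm to the right of lens 2 (overall magnification ≈ 0.17).

20.5 cm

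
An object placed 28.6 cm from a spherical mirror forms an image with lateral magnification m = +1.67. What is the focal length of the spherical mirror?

f = 71.3 cm (concave)

m = −d_i/d_o ⇒ d_i = −m·d_o = −(+1.67)·(28.6) = -47.76 cm.
1/f = 1/d_o + 1/d_i = 1/(28.6) + 1/(-47.76) = 0.01403, so f = 71.3 cm.
Since f is positive, the spherical mirror is concave.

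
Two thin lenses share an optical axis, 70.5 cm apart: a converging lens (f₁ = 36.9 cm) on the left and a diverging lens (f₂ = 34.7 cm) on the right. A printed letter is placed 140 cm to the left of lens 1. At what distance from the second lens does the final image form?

Lens 1: 1/d_i1 = 1/f₁ − 1/d_o1 = 1/(36.9) − 1/(140) = 0.01996, so d_i1 = 50.11 cm.
The intermediate image is 50.11 cm to the right of lens 1, which is 70.5 − (50.11) = 20.39 cm to the left of lens 2, so d_o2 = +20.39 cm.
Lens 2 is diverging, so f₂ = −34.7 cm.
Lens 2: 1/d_i2 = 1/f₂ − 1/d_o2 = 1/(-34.7) − 1/(20.39) = -0.07786, so d_i2 = -12.8 cm.
The final image is virtual, 12.8 cm to the left of lens 2 (overall magnification ≈ -0.23).

12.8 cm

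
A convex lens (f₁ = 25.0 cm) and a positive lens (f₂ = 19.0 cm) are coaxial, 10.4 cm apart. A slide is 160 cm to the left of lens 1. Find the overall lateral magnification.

Lens 1: 1/d_i1 = 1/(25.0) − 1/(160) = 0.03375, so d_i1 = 29.63 cm; m₁ = −d_i1/d_o1 = -0.1852.
d_o2 = 10.4 − (29.63) = -19.23 cm (virtual object).
Lens 2: 1/d_i2 = 1/(19.0) − 1/(-19.23) = 0.1046, so d_i2 = 9.557 cm; m₂ = −d_i2/d_o2 = +0.4970.
m = m₁·m₂ = (-0.1852)(+0.4970) = -0.0920.

m = -0.0920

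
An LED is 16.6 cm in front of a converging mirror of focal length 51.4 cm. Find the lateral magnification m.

1/d_i = 1/f − 1/d_o = 1/(51.40) − 1/(16.6) = -0.04079, so d_i = -24.52 cm.
m = −d_i/d_o = −(-24.52)/(16.6) = +1.48.
The image is virtual, upright and enlarged, behind the mirror.

m = +1.48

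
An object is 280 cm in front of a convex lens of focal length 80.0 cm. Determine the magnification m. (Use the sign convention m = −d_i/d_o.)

1/d_i = 1/f − 1/d_o = 1/(80.00) − 1/(280) = 0.008929, so d_i = 112.0 cm.
m = −d_i/d_o = −(112.0)/(280) = -0.400.
The image is real, inverted and reduced, on the far side of the lens.

m = -0.400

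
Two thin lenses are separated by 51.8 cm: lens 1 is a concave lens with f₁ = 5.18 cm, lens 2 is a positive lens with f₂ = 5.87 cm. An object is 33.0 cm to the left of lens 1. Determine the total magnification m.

m = -0.0158

f₁ = −5.18 cm (diverging).
Lens 1: 1/d_i1 = 1/(-5.18) − 1/(33.0) = -0.2234, so d_i1 = -4.477 cm; m₁ = −d_i1/d_o1 = +0.1357.
d_o2 = 51.8 − (-4.477) = 56.28 cm.
Lens 2: 1/d_i2 = 1/(5.87) − 1/(56.28) = 0.1526, so d_i2 = 6.554 cm; m₂ = −d_i2/d_o2 = -0.1164.
m = m₁·m₂ = (+0.1357)(-0.1164) = -0.0158.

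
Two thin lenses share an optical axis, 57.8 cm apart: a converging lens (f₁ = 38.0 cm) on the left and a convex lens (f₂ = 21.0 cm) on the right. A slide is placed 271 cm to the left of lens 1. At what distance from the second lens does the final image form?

Lens 1: 1/d_i1 = 1/f₁ − 1/d_o1 = 1/(38.0) − 1/(271) = 0.02263, so d_i1 = 44.20 cm.
The intermediate image is 44.20 cm to the right of lens 1, which is 57.8 − (44.20) = 13.60 cm to the left of lens 2, so d_o2 = +13.60 cm.
Lens 2: 1/d_i2 = 1/f₂ − 1/d_o2 = 1/(21.0) − 1/(13.60) = -0.02591, so d_i2 = -38.6 cm.
The final image is virtual, 38.6 cm to the left of lens 2 (overall magnification ≈ -0.46).

38.6 cm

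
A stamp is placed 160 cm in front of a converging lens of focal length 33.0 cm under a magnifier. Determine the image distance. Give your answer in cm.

Lens equation: 1/d_i = 1/f − 1/d_o = 1/(33.00) − 1/(160) = 0.03030 − 0.006250 = 0.02405, so d_i = 41.6 cm.
The image is real, inverted and reduced, on the far side of the lens.

41.6 cm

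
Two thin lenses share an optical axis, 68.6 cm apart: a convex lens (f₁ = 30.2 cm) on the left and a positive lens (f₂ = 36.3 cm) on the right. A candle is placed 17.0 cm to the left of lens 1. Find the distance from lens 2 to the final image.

54.8 cm

Lens 1: 1/d_i1 = 1/f₁ − 1/d_o1 = 1/(30.2) − 1/(17.0) = -0.02571, so d_i1 = -38.89 cm.
The intermediate image is 38.89 cm to the left of lens 1 (virtual), which is 68.6 − (-38.89) = 107.5 cm to the left of lens 2, so d_o2 = +107.5 cm.
Lens 2: 1/d_i2 = 1/f₂ − 1/d_o2 = 1/(36.3) − 1/(107.5) = 0.01825, so d_i2 = 54.8 cm.
The final image is real, 54.8 cm to the right of lens 2 (overall magnification ≈ -1.2).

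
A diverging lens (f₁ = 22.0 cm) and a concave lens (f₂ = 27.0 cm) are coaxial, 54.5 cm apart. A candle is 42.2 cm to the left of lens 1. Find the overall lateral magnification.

f₁ = −22.0 cm (diverging).
Lens 1: 1/d_i1 = 1/(-22.0) − 1/(42.2) = -0.06915, so d_i1 = -14.46 cm; m₁ = −d_i1/d_o1 = +0.3427.
d_o2 = 54.5 − (-14.46) = 68.96 cm.
f₂ = −27.0 cm (diverging).
Lens 2: 1/d_i2 = 1/(-27.0) − 1/(68.96) = -0.05154, so d_i2 = -19.40 cm; m₂ = −d_i2/d_o2 = +0.2814.
m = m₁·m₂ = (+0.3427)(+0.2814) = +0.0964.

m = +0.0964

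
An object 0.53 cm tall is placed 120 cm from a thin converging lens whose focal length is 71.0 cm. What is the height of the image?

1/d_i = 1/f − 1/d_o = 1/(71.00) − 1/(120) = 0.005751, so d_i = 173.9 cm.
m = −d_i/d_o = -1.449.
|h_i| = |m|·h_o = 1.449 × 0.53 = 0.768 cm. The image is real, inverted and enlarged, on the far side of the lens.

0.768 cm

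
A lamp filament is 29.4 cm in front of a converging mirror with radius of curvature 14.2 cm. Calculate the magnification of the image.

f = R/2 = 14.2/2 = 7.100 cm.
1/d_i = 1/f − 1/d_o = 1/(7.100) − 1/(29.4) = 0.1068, so d_i = 9.361 cm.
m = −d_i/d_o = −(9.361)/(29.4) = -0.318.
The image is real, inverted and reduced, in front of the mirror.

m = -0.318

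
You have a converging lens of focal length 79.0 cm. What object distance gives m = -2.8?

107 cm

m = −d_i/d_o ⇒ d_i = −m·d_o.
1/f = 1/d_o + 1/d_i = 1/d_o − 1/(m·d_o) = (1 − 1/m)/d_o, so d_o = f(1 − 1/m) = (79.00)(1 − 1/(-2.8)) = 107 cm.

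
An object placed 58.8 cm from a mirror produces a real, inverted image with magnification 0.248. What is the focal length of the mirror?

f = 11.7 cm (concave)

m = −d_i/d_o ⇒ d_i = −m·d_o = −(-0.248)·(58.8) = 14.58 cm.
1/f = 1/d_o + 1/d_i = 1/(58.8) + 1/(14.58) = 0.08559, so f = 11.7 cm.
Since f is positive, the mirror is concave.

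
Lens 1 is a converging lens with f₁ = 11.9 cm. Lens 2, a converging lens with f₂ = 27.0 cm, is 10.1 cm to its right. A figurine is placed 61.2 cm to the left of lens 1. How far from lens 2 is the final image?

3.98 cm

Lens 1: 1/d_i1 = 1/f₁ − 1/d_o1 = 1/(11.9) − 1/(61.2) = 0.06769, so d_i1 = 14.77 cm.
The intermediate image is 14.77 cm to the right of lens 1, which lies 4.670 cm to the right of lens 2 — a virtual object — so d_o2 = −4.670 cm.
Lens 2: 1/d_i2 = 1/f₂ − 1/d_o2 = 1/(27.0) − 1/(-4.670) = 0.2512, so d_i2 = 3.98 cm.
The final image is real, 3.98 cm to the right of lens 2 (overall magnification ≈ -0.21).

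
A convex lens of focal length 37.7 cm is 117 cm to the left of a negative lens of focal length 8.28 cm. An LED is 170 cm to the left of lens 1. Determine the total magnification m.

m = -0.0307

Lens 1: 1/d_i1 = 1/(37.7) − 1/(170) = 0.02064, so d_i1 = 48.44 cm; m₁ = −d_i1/d_o1 = -0.2849.
d_o2 = 117 − (48.44) = 68.56 cm.
f₂ = −8.28 cm (diverging).
Lens 2: 1/d_i2 = 1/(-8.28) − 1/(68.56) = -0.1354, so d_i2 = -7.388 cm; m₂ = −d_i2/d_o2 = +0.1078.
m = m₁·m₂ = (-0.2849)(+0.1078) = -0.0307.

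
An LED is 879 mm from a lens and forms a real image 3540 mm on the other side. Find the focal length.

Real image ⇒ d_i = +3540 mm.
1/f = 1/d_o + 1/d_i = 1/(879) + 1/(3540) = 0.001420, so f = 704 mm.
Since f is positive, the lens is converging.

f = 704 mm (converging)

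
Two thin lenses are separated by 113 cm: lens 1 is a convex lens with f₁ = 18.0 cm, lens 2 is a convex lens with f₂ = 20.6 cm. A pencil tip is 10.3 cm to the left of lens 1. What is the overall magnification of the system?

m = -0.413

Lens 1: 1/d_i1 = 1/(18.0) − 1/(10.3) = -0.04153, so d_i1 = -24.08 cm; m₁ = −d_i1/d_o1 = +2.338.
d_o2 = 113 − (-24.08) = 137.1 cm.
Lens 2: 1/d_i2 = 1/(20.6) − 1/(137.1) = 0.04125, so d_i2 = 24.24 cm; m₂ = −d_i2/d_o2 = -0.1768.
m = m₁·m₂ = (+2.338)(-0.1768) = -0.413.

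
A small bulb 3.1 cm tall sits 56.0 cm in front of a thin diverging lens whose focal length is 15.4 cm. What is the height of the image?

For a diverging lens, f = -15.4 cm.
1/d_i = 1/f − 1/d_o = 1/(-15.40) − 1/(56.0) = -0.08279, so d_i = -12.08 cm.
m = −d_i/d_o = +0.2157.
|h_i| = |m|·h_o = 0.2157 × 3.1 = 0.669 cm. The image is virtual, upright and reduced, on the same side as the object.

0.669 cm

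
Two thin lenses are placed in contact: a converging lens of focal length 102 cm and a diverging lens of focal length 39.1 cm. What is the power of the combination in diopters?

P₁ = 1/f₁ = 1/(1.02 m) = +0.9804 D; P₂ = 1/f₂ = 1/(-0.391 m) = -2.558 D.
For thin lenses in contact, P = P₁ + P₂ = (+0.9804) + (-2.558) = -1.58 D.

P = -1.58 D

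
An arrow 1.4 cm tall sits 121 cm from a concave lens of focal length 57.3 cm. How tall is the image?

For a concave lens, f = -57.3 cm.
1/d_i = 1/f − 1/d_o = 1/(-57.30) − 1/(121) = -0.02572, so d_i = -38.89 cm.
m = −d_i/d_o = +0.3214.
|h_i| = |m|·h_o = 0.3214 × 1.4 = 0.450 cm. The image is virtual, upright and reduced, on the same side as the object.

0.450 cm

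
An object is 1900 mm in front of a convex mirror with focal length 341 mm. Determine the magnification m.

m = +0.152

For a convex mirror, f = -341 mm.
1/d_i = 1/f − 1/d_o = 1/(-341.0) − 1/(1900) = -0.003459, so d_i = -289.1 mm.
m = −d_i/d_o = −(-289.1)/(1900) = +0.152.
The image is virtual, upright and reduced, behind the mirror.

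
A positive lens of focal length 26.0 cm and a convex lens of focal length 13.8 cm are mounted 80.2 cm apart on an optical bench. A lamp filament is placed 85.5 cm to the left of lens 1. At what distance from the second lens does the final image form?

Lens 1: 1/d_i1 = 1/f₁ − 1/d_o1 = 1/(26.0) − 1/(85.5) = 0.02677, so d_i1 = 37.36 cm.
The intermediate image is 37.36 cm to the right of lens 1, which is 80.2 − (37.36) = 42.84 cm to the left of lens 2, so d_o2 = +42.84 cm.
Lens 2: 1/d_i2 = 1/f₂ − 1/d_o2 = 1/(13.8) − 1/(42.84) = 0.04912, so d_i2 = 20.4 cm.
The final image is real, 20.4 cm to the right of lens 2 (overall magnification ≈ 0.21).

20.4 cm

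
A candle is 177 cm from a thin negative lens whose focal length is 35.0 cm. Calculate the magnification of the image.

For a negative lens, f = -35.0 cm.
1/d_i = 1/f − 1/d_o = 1/(-35.00) − 1/(177) = -0.03422, so d_i = -29.22 cm.
m = −d_i/d_o = −(-29.22)/(177) = +0.165.
The image is virtual, upright and reduced, on the same side as the object.

m = +0.165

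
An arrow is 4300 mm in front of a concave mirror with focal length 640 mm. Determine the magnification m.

m = -0.175

1/d_i = 1/f − 1/d_o = 1/(640.0) − 1/(4300) = 0.001330, so d_i = 751.9 mm.
m = −d_i/d_o = −(751.9)/(4300) = -0.175.
The image is real, inverted and reduced, in front of the mirror.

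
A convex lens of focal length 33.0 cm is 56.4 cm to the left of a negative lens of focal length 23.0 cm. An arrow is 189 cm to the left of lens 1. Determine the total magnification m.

Lens 1: 1/d_i1 = 1/(33.0) − 1/(189) = 0.02501, so d_i1 = 39.98 cm; m₁ = −d_i1/d_o1 = -0.2115.
d_o2 = 56.4 − (39.98) = 16.42 cm.
f₂ = −23.0 cm (diverging).
Lens 2: 1/d_i2 = 1/(-23.0) − 1/(16.42) = -0.1044, so d_i2 = -9.580 cm; m₂ = −d_i2/d_o2 = +0.5835.
m = m₁·m₂ = (-0.2115)(+0.5835) = -0.123.

m = -0.123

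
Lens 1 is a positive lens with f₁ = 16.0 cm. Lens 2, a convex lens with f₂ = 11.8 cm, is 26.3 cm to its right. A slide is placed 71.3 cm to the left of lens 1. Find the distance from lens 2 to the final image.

Lens 1: 1/d_i1 = 1/f₁ − 1/d_o1 = 1/(16.0) − 1/(71.3) = 0.04847, so d_i1 = 20.63 cm.
The intermediate image is 20.63 cm to the right of lens 1, which is 26.3 − (20.63) = 5.670 cm to the left of lens 2, so d_o2 = +5.670 cm.
Lens 2: 1/d_i2 = 1/f₂ − 1/d_o2 = 1/(11.8) − 1/(5.670) = -0.09162, so d_i2 = -10.9 cm.
The final image is virtual, 10.9 cm to the left of lens 2 (overall magnification ≈ -0.56).

10.9 cm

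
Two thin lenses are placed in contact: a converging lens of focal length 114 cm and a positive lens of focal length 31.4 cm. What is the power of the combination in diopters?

P₁ = 1/f₁ = 1/(1.14 m) = +0.8772 D; P₂ = 1/f₂ = 1/(0.314 m) = +3.185 D.
For thin lenses in contact, P = P₁ + P₂ = (+0.8772) + (+3.185) = +4.06 D.

P = +4.06 D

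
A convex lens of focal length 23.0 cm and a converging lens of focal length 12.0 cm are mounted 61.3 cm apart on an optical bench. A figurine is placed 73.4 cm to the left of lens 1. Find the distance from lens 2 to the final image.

21.1 cm

Lens 1: 1/d_i1 = 1/f₁ − 1/d_o1 = 1/(23.0) − 1/(73.4) = 0.02985, so d_i1 = 33.50 cm.
The intermediate image is 33.50 cm to the right of lens 1, which is 61.3 − (33.50) = 27.80 cm to the left of lens 2, so d_o2 = +27.80 cm.
Lens 2: 1/d_i2 = 1/f₂ − 1/d_o2 = 1/(12.0) − 1/(27.80) = 0.04736, so d_i2 = 21.1 cm.
The final image is real, 21.1 cm to the right of lens 2 (overall magnification ≈ 0.35).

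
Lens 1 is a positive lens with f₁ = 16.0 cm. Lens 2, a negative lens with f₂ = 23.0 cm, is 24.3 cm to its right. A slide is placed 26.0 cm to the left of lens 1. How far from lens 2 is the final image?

Lens 1: 1/d_i1 = 1/f₁ − 1/d_o1 = 1/(16.0) − 1/(26.0) = 0.02404, so d_i1 = 41.60 cm.
The intermediate image is 41.60 cm to the right of lens 1, which lies 17.30 cm to the right of lens 2 — a virtual object — so d_o2 = −17.30 cm.
Lens 2 is diverging, so f₂ = −23.0 cm.
Lens 2: 1/d_i2 = 1/f₂ − 1/d_o2 = 1/(-23.0) − 1/(-17.30) = 0.01433, so d_i2 = 69.8 cm.
The final image is real, 69.8 cm to the right of lens 2 (overall magnification ≈ -6.5).

69.8 cm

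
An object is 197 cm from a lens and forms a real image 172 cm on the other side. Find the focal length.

f = 91.8 cm (converging)

Real image ⇒ d_i = +172 cm.
1/f = 1/d_o + 1/d_i = 1/(197) + 1/(172) = 0.01089, so f = 91.8 cm.
Since f is positive, the lens is converging.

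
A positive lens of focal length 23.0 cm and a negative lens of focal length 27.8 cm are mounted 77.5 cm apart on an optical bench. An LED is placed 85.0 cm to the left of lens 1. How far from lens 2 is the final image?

Lens 1: 1/d_i1 = 1/f₁ − 1/d_o1 = 1/(23.0) − 1/(85.0) = 0.03171, so d_i1 = 31.53 cm.
The intermediate image is 31.53 cm to the right of lens 1, which is 77.5 − (31.53) = 45.97 cm to the left of lens 2, so d_o2 = +45.97 cm.
Lens 2 is diverging, so f₂ = −27.8 cm.
Lens 2: 1/d_i2 = 1/f₂ − 1/d_o2 = 1/(-27.8) − 1/(45.97) = -0.05772, so d_i2 = -17.3 cm.
The final image is virtual, 17.3 cm to the left of lens 2 (overall magnification ≈ -0.14).

17.3 cm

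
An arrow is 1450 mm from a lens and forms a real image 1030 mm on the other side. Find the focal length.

Real image ⇒ d_i = +1030 mm.
1/f = 1/d_o + 1/d_i = 1/(1450) + 1/(1030) = 0.001661, so f = 602 mm.
Since f is positive, the lens is converging.

f = 602 mm (converging)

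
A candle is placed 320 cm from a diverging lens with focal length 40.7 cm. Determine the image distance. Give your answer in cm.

36.1 cm

For a diverging lens, f = -40.7 cm.
Thin-lens equation: 1/s_i = 1/f − 1/s_o = 1/(-40.70) − 1/(320) = -0.02457 − 0.003125 = -0.02770, so s_i = -36.1 cm.
The image is virtual, upright and reduced, on the same side as the object.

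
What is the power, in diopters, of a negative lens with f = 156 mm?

For a negative lens, f = −156 mm.
f = -15.6 cm = -0.156 m.
P = 1/f = 1/(-0.156 m) = -6.41 D.

P = -6.41 D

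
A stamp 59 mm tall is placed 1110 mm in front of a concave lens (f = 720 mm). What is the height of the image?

23.2 mm

For a concave lens, f = -720 mm.
1/d_i = 1/f − 1/d_o = 1/(-720.0) − 1/(1110) = -0.002290, so d_i = -436.7 mm.
m = −d_i/d_o = +0.3934.
|h_i| = |m|·h_o = 0.3934 × 59 = 23.2 mm. The image is virtual, upright and reduced, on the same side as the object.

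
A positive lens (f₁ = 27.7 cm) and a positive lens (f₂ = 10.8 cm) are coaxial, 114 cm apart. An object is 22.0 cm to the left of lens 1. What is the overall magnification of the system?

m = -0.250

Lens 1: 1/d_i1 = 1/(27.7) − 1/(22.0) = -0.009353, so d_i1 = -106.9 cm; m₁ = −d_i1/d_o1 = +4.859.
d_o2 = 114 − (-106.9) = 220.9 cm.
Lens 2: 1/d_i2 = 1/(10.8) − 1/(220.9) = 0.08807, so d_i2 = 11.36 cm; m₂ = −d_i2/d_o2 = -0.05140.
m = m₁·m₂ = (+4.859)(-0.05140) = -0.250.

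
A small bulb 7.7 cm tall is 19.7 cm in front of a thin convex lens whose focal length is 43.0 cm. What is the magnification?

1/d_i = 1/f − 1/d_o = 1/(43.00) − 1/(19.7) = -0.02751, so d_i = -36.36 cm.
m = −d_i/d_o = −(-36.36)/(19.7) = +1.85.
The image is virtual, upright and enlarged, on the same side as the object.

m = +1.85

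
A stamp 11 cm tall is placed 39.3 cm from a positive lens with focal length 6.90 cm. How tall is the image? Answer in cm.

2.34 cm

1/d_i = 1/f − 1/d_o = 1/(6.900) − 1/(39.3) = 0.1195, so d_i = 8.369 cm.
m = −d_i/d_o = -0.2130.
|h_i| = |m|·h_o = 0.2130 × 11 = 2.34 cm. The image is real, inverted and reduced, on the far side of the lens.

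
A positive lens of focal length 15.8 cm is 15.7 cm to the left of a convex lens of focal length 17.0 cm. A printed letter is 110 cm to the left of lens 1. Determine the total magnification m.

m = -0.144

Lens 1: 1/d_i1 = 1/(15.8) − 1/(110) = 0.05420, so d_i1 = 18.45 cm; m₁ = −d_i1/d_o1 = -0.1677.
d_o2 = 15.7 − (18.45) = -2.750 cm (virtual object).
Lens 2: 1/d_i2 = 1/(17.0) − 1/(-2.750) = 0.4225, so d_i2 = 2.367 cm; m₂ = −d_i2/d_o2 = +0.8608.
m = m₁·m₂ = (-0.1677)(+0.8608) = -0.144.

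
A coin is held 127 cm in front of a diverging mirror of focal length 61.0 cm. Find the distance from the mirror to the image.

41.2 cm

For a diverging mirror, f = -61.0 cm.
Mirror equation: 1/s_i = 1/f − 1/s_o = 1/(-61.00) − 1/(127) = -0.01639 − 0.007874 = -0.02427, so s_i = -41.2 cm.
The image is virtual, upright and reduced, behind the mirror.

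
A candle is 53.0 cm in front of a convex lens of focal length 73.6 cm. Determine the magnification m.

m = +3.57

1/d_i = 1/f − 1/d_o = 1/(73.60) − 1/(53.0) = -0.005281, so d_i = -189.4 cm.
m = −d_i/d_o = −(-189.4)/(53.0) = +3.57.
The image is virtual, upright and enlarged, on the same side as the object.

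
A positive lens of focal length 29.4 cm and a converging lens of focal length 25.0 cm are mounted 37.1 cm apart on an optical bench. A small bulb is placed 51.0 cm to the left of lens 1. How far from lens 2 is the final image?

Lens 1: 1/d_i1 = 1/f₁ − 1/d_o1 = 1/(29.4) − 1/(51.0) = 0.01441, so d_i1 = 69.42 cm.
The intermediate image is 69.42 cm to the right of lens 1, which lies 32.32 cm to the right of lens 2 — a virtual object — so d_o2 = −32.32 cm.
Lens 2: 1/d_i2 = 1/f₂ − 1/d_o2 = 1/(25.0) − 1/(-32.32) = 0.07094, so d_i2 = 14.1 cm.
The final image is real, 14.1 cm to the right of lens 2 (overall magnification ≈ -0.59).

14.1 cm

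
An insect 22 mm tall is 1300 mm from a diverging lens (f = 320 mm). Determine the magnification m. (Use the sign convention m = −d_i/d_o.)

m = +0.198

For a diverging lens, f = -320 mm.
1/d_i = 1/f − 1/d_o = 1/(-320.0) − 1/(1300) = -0.003894, so d_i = -256.8 mm.
m = −d_i/d_o = −(-256.8)/(1300) = +0.198.
The image is virtual, upright and reduced, on the same side as the object.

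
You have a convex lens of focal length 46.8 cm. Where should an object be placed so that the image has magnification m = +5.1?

37.6 cm

m = −d_i/d_o ⇒ d_i = −m·d_o.
1/f = 1/d_o + 1/d_i = 1/d_o − 1/(m·d_o) = (1 − 1/m)/d_o, so d_o = f(1 − 1/m) = (46.80)(1 − 1/(+5.1)) = 37.6 cm.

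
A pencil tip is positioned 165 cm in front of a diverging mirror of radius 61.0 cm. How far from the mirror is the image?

25.7 cm

f = R/2 = 61.0/2 = 30.50 cm; for a diverging mirror, f = -30.50 cm.
Mirror equation: 1/s_i = 1/f − 1/s_o = 1/(-30.50) − 1/(165) = -0.03279 − 0.006061 = -0.03885, so s_i = -25.7 cm.
The image is virtual, upright and reduced, behind the mirror.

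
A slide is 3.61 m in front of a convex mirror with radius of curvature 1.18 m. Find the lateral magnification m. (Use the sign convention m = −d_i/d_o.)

f = R/2 = 1.18/2 = 0.5900 m; for a convex mirror, f = -0.5900 m.
1/d_i = 1/f − 1/d_o = 1/(-0.5900) − 1/(3.61) = -1.972, so d_i = -0.5071 m.
m = −d_i/d_o = −(-0.5071)/(3.61) = +0.140.
The image is virtual, upright and reduced, behind the mirror.

m = +0.140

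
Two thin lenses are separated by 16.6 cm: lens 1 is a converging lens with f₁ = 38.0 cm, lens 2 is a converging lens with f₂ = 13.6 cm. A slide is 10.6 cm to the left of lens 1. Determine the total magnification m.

Lens 1: 1/d_i1 = 1/(38.0) − 1/(10.6) = -0.06802, so d_i1 = -14.70 cm; m₁ = −d_i1/d_o1 = +1.387.
d_o2 = 16.6 − (-14.70) = 31.30 cm.
Lens 2: 1/d_i2 = 1/(13.6) − 1/(31.30) = 0.04158, so d_i2 = 24.05 cm; m₂ = −d_i2/d_o2 = -0.7684.
m = m₁·m₂ = (+1.387)(-0.7684) = -1.07.

m = -1.07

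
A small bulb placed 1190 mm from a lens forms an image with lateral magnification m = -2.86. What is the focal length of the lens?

f = 882 mm (converging)

m = −d_i/d_o ⇒ d_i = −m·d_o = −(-2.86)·(1190) = 3403 mm.
1/f = 1/d_o + 1/d_i = 1/(1190) + 1/(3403) = 0.001134, so f = 882 mm.
Since f is positive, the lens is converging.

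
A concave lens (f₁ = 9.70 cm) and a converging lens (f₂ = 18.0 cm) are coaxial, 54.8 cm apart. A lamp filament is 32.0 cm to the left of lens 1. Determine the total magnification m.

f₁ = −9.70 cm (diverging).
Lens 1: 1/d_i1 = 1/(-9.70) − 1/(32.0) = -0.1343, so d_i1 = -7.444 cm; m₁ = −d_i1/d_o1 = +0.2326.
d_o2 = 54.8 − (-7.444) = 62.24 cm.
Lens 2: 1/d_i2 = 1/(18.0) − 1/(62.24) = 0.03949, so d_i2 = 25.32 cm; m₂ = −d_i2/d_o2 = -0.4069.
m = m₁·m₂ = (+0.2326)(-0.4069) = -0.0946.

m = -0.0946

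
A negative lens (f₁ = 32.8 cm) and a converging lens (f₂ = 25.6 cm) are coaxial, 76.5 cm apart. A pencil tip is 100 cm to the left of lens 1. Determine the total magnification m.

f₁ = −32.8 cm (diverging).
Lens 1: 1/d_i1 = 1/(-32.8) − 1/(100) = -0.04049, so d_i1 = -24.70 cm; m₁ = −d_i1/d_o1 = +0.2470.
d_o2 = 76.5 − (-24.70) = 101.2 cm.
Lens 2: 1/d_i2 = 1/(25.6) − 1/(101.2) = 0.02918, so d_i2 = 34.27 cm; m₂ = −d_i2/d_o2 = -0.3386.
m = m₁·m₂ = (+0.2470)(-0.3386) = -0.0836.

m = -0.0836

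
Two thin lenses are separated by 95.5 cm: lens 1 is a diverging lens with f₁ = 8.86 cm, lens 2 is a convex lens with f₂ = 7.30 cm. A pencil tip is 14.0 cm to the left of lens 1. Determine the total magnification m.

f₁ = −8.86 cm (diverging).
Lens 1: 1/d_i1 = 1/(-8.86) − 1/(14.0) = -0.1843, so d_i1 = -5.426 cm; m₁ = −d_i1/d_o1 = +0.3876.
d_o2 = 95.5 − (-5.426) = 100.9 cm.
Lens 2: 1/d_i2 = 1/(7.30) − 1/(100.9) = 0.1271, so d_i2 = 7.869 cm; m₂ = −d_i2/d_o2 = -0.07799.
m = m₁·m₂ = (+0.3876)(-0.07799) = -0.0302.

m = -0.0302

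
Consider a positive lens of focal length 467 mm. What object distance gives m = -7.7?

528 mm

m = −d_i/d_o ⇒ d_i = −m·d_o.
1/f = 1/d_o + 1/d_i = 1/d_o − 1/(m·d_o) = (1 − 1/m)/d_o, so d_o = f(1 − 1/m) = (467.0)(1 − 1/(-7.7)) = 528 mm.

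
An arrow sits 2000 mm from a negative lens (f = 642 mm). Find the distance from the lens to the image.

486 mm

For a negative lens, f = -642 mm.
Lens equation: 1/v = 1/f − 1/u = 1/(-642.0) − 1/(2000) = -0.001558 − 0.0005000 = -0.002058, so v = -486 mm.
The image is virtual, upright and reduced, on the same side as the object.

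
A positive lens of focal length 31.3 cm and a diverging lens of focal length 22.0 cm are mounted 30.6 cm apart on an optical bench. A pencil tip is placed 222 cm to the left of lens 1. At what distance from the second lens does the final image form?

Lens 1: 1/d_i1 = 1/f₁ − 1/d_o1 = 1/(31.3) − 1/(222) = 0.02744, so d_i1 = 36.44 cm.
The intermediate image is 36.44 cm to the right of lens 1, which lies 5.840 cm to the right of lens 2 — a virtual object — so d_o2 = −5.840 cm.
Lens 2 is diverging, so f₂ = −22.0 cm.
Lens 2: 1/d_i2 = 1/f₂ − 1/d_o2 = 1/(-22.0) − 1/(-5.840) = 0.1258, so d_i2 = 7.95 cm.
The final image is real, 7.95 cm to the right of lens 2 (overall magnification ≈ -0.22).

7.95 cm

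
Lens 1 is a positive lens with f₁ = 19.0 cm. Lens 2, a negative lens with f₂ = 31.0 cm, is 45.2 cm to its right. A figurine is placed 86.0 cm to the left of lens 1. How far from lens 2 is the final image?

12.5 cm

Lens 1: 1/d_i1 = 1/f₁ − 1/d_o1 = 1/(19.0) − 1/(86.0) = 0.04100, so d_i1 = 24.39 cm.
The intermediate image is 24.39 cm to the right of lens 1, which is 45.2 − (24.39) = 20.81 cm to the left of lens 2, so d_o2 = +20.81 cm.
Lens 2 is diverging, so f₂ = −31.0 cm.
Lens 2: 1/d_i2 = 1/f₂ − 1/d_o2 = 1/(-31.0) − 1/(20.81) = -0.08031, so d_i2 = -12.5 cm.
The final image is virtual, 12.5 cm to the left of lens 2 (overall magnification ≈ -0.17).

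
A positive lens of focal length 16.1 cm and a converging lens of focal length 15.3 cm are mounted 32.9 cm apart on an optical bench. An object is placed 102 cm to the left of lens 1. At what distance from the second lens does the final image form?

Lens 1: 1/d_i1 = 1/f₁ − 1/d_o1 = 1/(16.1) − 1/(102) = 0.05231, so d_i1 = 19.12 cm.
The intermediate image is 19.12 cm to the right of lens 1, which is 32.9 − (19.12) = 13.78 cm to the left of lens 2, so d_o2 = +13.78 cm.
Lens 2: 1/d_i2 = 1/f₂ − 1/d_o2 = 1/(15.3) − 1/(13.78) = -0.007209, so d_i2 = -139 cm.
The final image is virtual, 139 cm to the left of lens 2 (overall magnification ≈ -1.9).

139 cm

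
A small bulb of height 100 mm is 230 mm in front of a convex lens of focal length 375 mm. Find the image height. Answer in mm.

1/d_i = 1/f − 1/d_o = 1/(375.0) − 1/(230) = -0.001681, so d_i = -594.8 mm.
m = −d_i/d_o = +2.586.
|h_i| = |m|·h_o = 2.586 × 100 = 259 mm. The image is virtual, upright and enlarged, on the same side as the object.

259 mm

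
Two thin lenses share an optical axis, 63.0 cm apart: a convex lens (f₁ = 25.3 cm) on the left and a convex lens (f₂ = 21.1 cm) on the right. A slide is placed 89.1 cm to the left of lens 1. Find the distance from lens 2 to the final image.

Lens 1: 1/d_i1 = 1/f₁ − 1/d_o1 = 1/(25.3) − 1/(89.1) = 0.02830, so d_i1 = 35.33 cm.
The intermediate image is 35.33 cm to the right of lens 1, which is 63.0 − (35.33) = 27.67 cm to the left of lens 2, so d_o2 = +27.67 cm.
Lens 2: 1/d_i2 = 1/f₂ − 1/d_o2 = 1/(21.1) − 1/(27.67) = 0.01125, so d_i2 = 88.9 cm.
The final image is real, 88.9 cm to the right of lens 2 (overall magnification ≈ 1.3).

88.9 cm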